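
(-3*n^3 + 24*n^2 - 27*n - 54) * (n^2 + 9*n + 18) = -3*n^5 - 3*n^4 + 135*n^3 + 135*n^2 - 972*n - 972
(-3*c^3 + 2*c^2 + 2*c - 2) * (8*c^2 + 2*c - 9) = -24*c^5 + 10*c^4 + 47*c^3 - 30*c^2 - 22*c + 18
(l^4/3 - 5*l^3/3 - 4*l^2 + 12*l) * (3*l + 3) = l^5 - 4*l^4 - 17*l^3 + 24*l^2 + 36*l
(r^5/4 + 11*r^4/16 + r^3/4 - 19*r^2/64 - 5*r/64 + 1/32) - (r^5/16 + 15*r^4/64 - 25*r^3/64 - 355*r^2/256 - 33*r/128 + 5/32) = 3*r^5/16 + 29*r^4/64 + 41*r^3/64 + 279*r^2/256 + 23*r/128 - 1/8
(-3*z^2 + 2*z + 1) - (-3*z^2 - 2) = 2*z + 3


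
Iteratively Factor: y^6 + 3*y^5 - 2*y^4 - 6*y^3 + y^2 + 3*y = (y + 1)*(y^5 + 2*y^4 - 4*y^3 - 2*y^2 + 3*y) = (y + 1)*(y + 3)*(y^4 - y^3 - y^2 + y) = (y - 1)*(y + 1)*(y + 3)*(y^3 - y) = (y - 1)*(y + 1)^2*(y + 3)*(y^2 - y) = (y - 1)^2*(y + 1)^2*(y + 3)*(y)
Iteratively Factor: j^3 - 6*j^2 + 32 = (j + 2)*(j^2 - 8*j + 16) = (j - 4)*(j + 2)*(j - 4)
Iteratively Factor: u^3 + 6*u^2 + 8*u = (u + 4)*(u^2 + 2*u) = u*(u + 4)*(u + 2)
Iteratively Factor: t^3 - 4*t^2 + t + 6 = (t - 2)*(t^2 - 2*t - 3) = (t - 3)*(t - 2)*(t + 1)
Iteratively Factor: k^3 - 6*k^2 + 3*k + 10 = (k + 1)*(k^2 - 7*k + 10) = (k - 5)*(k + 1)*(k - 2)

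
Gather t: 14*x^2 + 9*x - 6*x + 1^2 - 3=14*x^2 + 3*x - 2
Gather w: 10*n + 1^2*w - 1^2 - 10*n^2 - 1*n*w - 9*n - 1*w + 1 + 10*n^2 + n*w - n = 0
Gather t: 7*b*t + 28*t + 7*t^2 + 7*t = 7*t^2 + t*(7*b + 35)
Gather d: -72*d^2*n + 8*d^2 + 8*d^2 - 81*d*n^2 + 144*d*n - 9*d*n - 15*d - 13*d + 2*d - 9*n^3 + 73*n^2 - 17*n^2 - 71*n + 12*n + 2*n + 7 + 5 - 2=d^2*(16 - 72*n) + d*(-81*n^2 + 135*n - 26) - 9*n^3 + 56*n^2 - 57*n + 10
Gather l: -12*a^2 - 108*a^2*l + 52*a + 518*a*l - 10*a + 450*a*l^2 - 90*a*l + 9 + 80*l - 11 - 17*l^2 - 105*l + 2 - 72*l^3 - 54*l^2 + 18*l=-12*a^2 + 42*a - 72*l^3 + l^2*(450*a - 71) + l*(-108*a^2 + 428*a - 7)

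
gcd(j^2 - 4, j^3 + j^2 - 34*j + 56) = j - 2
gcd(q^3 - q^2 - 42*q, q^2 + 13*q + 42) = q + 6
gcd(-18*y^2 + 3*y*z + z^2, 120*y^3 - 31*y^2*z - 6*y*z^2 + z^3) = 3*y - z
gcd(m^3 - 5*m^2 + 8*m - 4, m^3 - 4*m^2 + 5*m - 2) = m^2 - 3*m + 2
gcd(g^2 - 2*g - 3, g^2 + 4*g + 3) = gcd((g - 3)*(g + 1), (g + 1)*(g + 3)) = g + 1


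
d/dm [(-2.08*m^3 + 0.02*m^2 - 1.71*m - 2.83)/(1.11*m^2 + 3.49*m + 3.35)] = (-2.3088*m^4 - 14.5184*m^3 - 18.9361*m^2 + 6.4166*m + 4.1482)/(1.2321*m^4 + 7.7478*m^3 + 19.6171*m^2 + 23.383*m + 11.2225)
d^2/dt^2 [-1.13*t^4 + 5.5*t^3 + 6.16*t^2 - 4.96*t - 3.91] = -13.56*t^2 + 33.0*t + 12.32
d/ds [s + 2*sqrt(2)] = 1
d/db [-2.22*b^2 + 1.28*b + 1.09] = 1.28 - 4.44*b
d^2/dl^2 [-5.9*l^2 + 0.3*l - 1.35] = -11.8000000000000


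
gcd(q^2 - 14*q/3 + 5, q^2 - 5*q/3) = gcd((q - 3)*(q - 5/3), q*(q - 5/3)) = q - 5/3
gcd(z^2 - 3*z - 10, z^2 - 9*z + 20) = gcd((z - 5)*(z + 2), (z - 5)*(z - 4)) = z - 5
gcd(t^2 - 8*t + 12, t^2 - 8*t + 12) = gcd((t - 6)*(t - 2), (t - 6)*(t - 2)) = t^2 - 8*t + 12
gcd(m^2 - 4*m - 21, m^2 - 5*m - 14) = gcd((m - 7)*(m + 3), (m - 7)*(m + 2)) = m - 7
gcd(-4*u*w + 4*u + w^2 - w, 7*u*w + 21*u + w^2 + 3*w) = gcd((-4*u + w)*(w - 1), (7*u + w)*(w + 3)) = 1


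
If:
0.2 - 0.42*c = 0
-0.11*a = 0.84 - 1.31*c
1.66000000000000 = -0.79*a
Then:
No Solution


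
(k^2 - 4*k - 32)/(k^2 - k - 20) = (k - 8)/(k - 5)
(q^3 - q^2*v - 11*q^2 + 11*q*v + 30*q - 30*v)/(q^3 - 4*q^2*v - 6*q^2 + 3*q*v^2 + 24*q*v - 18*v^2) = (q - 5)/(q - 3*v)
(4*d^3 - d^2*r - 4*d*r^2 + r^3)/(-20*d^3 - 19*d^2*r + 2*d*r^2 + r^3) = (-d + r)/(5*d + r)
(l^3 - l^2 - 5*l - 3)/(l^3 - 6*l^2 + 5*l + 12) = (l + 1)/(l - 4)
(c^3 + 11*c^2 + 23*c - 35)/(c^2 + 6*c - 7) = c + 5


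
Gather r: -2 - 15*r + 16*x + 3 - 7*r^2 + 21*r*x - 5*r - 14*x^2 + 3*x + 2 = -7*r^2 + r*(21*x - 20) - 14*x^2 + 19*x + 3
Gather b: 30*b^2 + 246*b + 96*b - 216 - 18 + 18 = 30*b^2 + 342*b - 216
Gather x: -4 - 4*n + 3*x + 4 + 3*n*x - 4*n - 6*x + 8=-8*n + x*(3*n - 3) + 8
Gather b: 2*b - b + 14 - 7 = b + 7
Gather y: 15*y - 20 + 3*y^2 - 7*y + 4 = 3*y^2 + 8*y - 16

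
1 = 1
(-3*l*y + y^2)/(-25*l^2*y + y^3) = (3*l - y)/(25*l^2 - y^2)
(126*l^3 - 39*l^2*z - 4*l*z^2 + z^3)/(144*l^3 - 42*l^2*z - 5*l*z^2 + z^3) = (-7*l + z)/(-8*l + z)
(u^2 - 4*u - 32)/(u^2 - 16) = (u - 8)/(u - 4)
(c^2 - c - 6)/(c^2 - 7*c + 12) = (c + 2)/(c - 4)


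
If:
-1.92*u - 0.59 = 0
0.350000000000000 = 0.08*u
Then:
No Solution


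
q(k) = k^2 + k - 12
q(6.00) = 30.00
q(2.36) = -4.07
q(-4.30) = 2.19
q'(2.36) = 5.72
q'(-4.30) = -7.60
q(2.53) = -3.07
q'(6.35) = 13.70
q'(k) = 2*k + 1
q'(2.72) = 6.44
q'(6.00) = 13.00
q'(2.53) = 6.06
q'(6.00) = 13.00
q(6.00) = 30.00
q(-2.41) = -8.60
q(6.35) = 34.67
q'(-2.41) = -3.82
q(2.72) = -1.88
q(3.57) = 4.31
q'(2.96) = 6.92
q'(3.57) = 8.14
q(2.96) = -0.28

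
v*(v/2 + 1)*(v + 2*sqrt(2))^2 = v^4/2 + v^3 + 2*sqrt(2)*v^3 + 4*v^2 + 4*sqrt(2)*v^2 + 8*v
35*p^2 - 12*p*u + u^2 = (-7*p + u)*(-5*p + u)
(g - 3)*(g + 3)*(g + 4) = g^3 + 4*g^2 - 9*g - 36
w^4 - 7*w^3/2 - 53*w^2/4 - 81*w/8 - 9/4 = (w - 6)*(w + 1/2)^2*(w + 3/2)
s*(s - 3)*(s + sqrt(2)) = s^3 - 3*s^2 + sqrt(2)*s^2 - 3*sqrt(2)*s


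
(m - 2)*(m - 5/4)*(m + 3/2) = m^3 - 7*m^2/4 - 19*m/8 + 15/4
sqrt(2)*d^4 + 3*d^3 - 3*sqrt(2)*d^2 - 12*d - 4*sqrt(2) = (d - 2)*(d + 2)*(d + sqrt(2))*(sqrt(2)*d + 1)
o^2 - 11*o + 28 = (o - 7)*(o - 4)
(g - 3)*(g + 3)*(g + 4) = g^3 + 4*g^2 - 9*g - 36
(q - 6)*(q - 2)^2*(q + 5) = q^4 - 5*q^3 - 22*q^2 + 116*q - 120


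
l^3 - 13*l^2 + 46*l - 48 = (l - 8)*(l - 3)*(l - 2)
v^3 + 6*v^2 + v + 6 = (v + 6)*(v - I)*(v + I)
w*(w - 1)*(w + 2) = w^3 + w^2 - 2*w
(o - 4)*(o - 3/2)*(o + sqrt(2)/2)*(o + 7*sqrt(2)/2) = o^4 - 11*o^3/2 + 4*sqrt(2)*o^3 - 22*sqrt(2)*o^2 + 19*o^2/2 - 77*o/4 + 24*sqrt(2)*o + 21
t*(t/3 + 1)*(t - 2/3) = t^3/3 + 7*t^2/9 - 2*t/3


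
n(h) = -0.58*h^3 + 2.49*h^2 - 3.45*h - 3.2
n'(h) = -1.74*h^2 + 4.98*h - 3.45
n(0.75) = -4.63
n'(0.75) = -0.69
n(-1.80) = 14.46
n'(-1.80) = -18.05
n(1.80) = -4.72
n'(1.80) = -0.12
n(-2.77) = 37.79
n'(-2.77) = -30.60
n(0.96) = -4.73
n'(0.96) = -0.27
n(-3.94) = 84.52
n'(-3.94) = -50.08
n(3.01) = -6.84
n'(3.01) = -4.22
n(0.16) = -3.69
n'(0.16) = -2.70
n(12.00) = -688.28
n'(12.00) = -194.25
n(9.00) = -255.38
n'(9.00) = -99.57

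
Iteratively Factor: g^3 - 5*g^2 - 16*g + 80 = (g - 4)*(g^2 - g - 20) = (g - 4)*(g + 4)*(g - 5)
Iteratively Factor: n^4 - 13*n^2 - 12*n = (n + 1)*(n^3 - n^2 - 12*n) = n*(n + 1)*(n^2 - n - 12) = n*(n - 4)*(n + 1)*(n + 3)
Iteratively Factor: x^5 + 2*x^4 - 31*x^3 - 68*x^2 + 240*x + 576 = (x - 4)*(x^4 + 6*x^3 - 7*x^2 - 96*x - 144) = (x - 4)^2*(x^3 + 10*x^2 + 33*x + 36) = (x - 4)^2*(x + 3)*(x^2 + 7*x + 12) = (x - 4)^2*(x + 3)^2*(x + 4)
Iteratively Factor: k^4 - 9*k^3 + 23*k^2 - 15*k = (k - 3)*(k^3 - 6*k^2 + 5*k) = (k - 5)*(k - 3)*(k^2 - k) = (k - 5)*(k - 3)*(k - 1)*(k)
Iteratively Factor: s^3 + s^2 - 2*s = (s + 2)*(s^2 - s) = s*(s + 2)*(s - 1)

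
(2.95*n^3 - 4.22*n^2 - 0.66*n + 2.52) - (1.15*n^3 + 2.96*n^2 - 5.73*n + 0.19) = 1.8*n^3 - 7.18*n^2 + 5.07*n + 2.33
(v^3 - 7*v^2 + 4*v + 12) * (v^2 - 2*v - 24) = v^5 - 9*v^4 - 6*v^3 + 172*v^2 - 120*v - 288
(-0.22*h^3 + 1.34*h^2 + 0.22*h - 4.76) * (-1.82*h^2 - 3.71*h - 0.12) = 0.4004*h^5 - 1.6226*h^4 - 5.3454*h^3 + 7.6862*h^2 + 17.6332*h + 0.5712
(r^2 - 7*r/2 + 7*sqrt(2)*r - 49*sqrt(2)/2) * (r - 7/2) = r^3 - 7*r^2 + 7*sqrt(2)*r^2 - 49*sqrt(2)*r + 49*r/4 + 343*sqrt(2)/4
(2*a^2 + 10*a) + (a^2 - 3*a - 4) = 3*a^2 + 7*a - 4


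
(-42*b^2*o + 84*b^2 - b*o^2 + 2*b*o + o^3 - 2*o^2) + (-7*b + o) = -42*b^2*o + 84*b^2 - b*o^2 + 2*b*o - 7*b + o^3 - 2*o^2 + o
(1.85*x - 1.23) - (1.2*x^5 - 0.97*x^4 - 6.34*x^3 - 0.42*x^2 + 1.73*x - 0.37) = -1.2*x^5 + 0.97*x^4 + 6.34*x^3 + 0.42*x^2 + 0.12*x - 0.86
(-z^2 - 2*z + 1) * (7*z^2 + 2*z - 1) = -7*z^4 - 16*z^3 + 4*z^2 + 4*z - 1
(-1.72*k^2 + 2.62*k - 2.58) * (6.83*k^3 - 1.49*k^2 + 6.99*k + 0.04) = -11.7476*k^5 + 20.4574*k^4 - 33.548*k^3 + 22.0892*k^2 - 17.9294*k - 0.1032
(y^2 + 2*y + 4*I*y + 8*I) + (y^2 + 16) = 2*y^2 + 2*y + 4*I*y + 16 + 8*I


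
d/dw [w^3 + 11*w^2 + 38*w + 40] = 3*w^2 + 22*w + 38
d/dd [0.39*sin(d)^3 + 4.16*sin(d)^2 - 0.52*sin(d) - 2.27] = (1.17*sin(d)^2 + 8.32*sin(d) - 0.52)*cos(d)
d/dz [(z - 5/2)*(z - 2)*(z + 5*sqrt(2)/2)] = 3*z^2 - 9*z + 5*sqrt(2)*z - 45*sqrt(2)/4 + 5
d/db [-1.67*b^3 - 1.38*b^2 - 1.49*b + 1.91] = -5.01*b^2 - 2.76*b - 1.49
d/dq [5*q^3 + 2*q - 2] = 15*q^2 + 2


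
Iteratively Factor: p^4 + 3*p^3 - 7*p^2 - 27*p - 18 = (p + 3)*(p^3 - 7*p - 6) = (p + 1)*(p + 3)*(p^2 - p - 6) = (p + 1)*(p + 2)*(p + 3)*(p - 3)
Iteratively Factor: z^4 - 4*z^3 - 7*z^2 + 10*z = (z - 5)*(z^3 + z^2 - 2*z) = (z - 5)*(z - 1)*(z^2 + 2*z) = z*(z - 5)*(z - 1)*(z + 2)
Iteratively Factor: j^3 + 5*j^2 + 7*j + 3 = (j + 1)*(j^2 + 4*j + 3) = (j + 1)*(j + 3)*(j + 1)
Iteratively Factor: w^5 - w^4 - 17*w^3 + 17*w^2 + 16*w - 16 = (w - 1)*(w^4 - 17*w^2 + 16) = (w - 4)*(w - 1)*(w^3 + 4*w^2 - w - 4) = (w - 4)*(w - 1)*(w + 4)*(w^2 - 1) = (w - 4)*(w - 1)*(w + 1)*(w + 4)*(w - 1)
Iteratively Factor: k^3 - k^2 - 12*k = (k + 3)*(k^2 - 4*k) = k*(k + 3)*(k - 4)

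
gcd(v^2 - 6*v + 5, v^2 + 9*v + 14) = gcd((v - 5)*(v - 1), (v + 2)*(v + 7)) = 1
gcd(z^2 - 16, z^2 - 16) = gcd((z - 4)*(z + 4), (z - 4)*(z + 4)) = z^2 - 16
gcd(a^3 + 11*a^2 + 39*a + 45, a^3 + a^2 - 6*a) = a + 3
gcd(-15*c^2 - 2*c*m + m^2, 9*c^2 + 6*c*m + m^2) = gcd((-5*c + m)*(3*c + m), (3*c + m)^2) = 3*c + m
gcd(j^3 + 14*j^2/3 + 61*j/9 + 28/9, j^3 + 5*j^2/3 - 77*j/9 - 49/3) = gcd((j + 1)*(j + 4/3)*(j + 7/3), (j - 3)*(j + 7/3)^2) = j + 7/3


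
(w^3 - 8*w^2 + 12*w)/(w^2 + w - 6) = w*(w - 6)/(w + 3)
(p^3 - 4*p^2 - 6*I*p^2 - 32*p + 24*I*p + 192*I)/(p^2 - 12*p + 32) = (p^2 + p*(4 - 6*I) - 24*I)/(p - 4)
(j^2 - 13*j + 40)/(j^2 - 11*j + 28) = (j^2 - 13*j + 40)/(j^2 - 11*j + 28)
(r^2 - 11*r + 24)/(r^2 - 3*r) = (r - 8)/r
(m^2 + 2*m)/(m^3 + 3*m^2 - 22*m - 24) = m*(m + 2)/(m^3 + 3*m^2 - 22*m - 24)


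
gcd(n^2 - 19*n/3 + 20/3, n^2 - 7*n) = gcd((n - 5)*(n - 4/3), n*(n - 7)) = 1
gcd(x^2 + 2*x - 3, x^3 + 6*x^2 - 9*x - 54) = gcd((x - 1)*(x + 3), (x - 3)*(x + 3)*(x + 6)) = x + 3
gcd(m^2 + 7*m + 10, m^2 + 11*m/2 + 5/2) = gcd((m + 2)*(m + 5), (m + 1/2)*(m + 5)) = m + 5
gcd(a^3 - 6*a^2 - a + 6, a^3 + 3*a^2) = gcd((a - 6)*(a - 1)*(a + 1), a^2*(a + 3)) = 1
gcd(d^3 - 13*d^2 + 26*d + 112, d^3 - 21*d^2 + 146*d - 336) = d^2 - 15*d + 56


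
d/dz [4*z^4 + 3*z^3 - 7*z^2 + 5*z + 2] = 16*z^3 + 9*z^2 - 14*z + 5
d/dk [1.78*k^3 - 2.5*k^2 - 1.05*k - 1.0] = 5.34*k^2 - 5.0*k - 1.05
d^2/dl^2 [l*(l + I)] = 2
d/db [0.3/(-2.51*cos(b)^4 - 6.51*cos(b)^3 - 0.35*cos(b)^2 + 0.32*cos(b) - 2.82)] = (-3.012*cos(b)^3 - 5.859*cos(b)^2 - 0.21*cos(b) + 0.096)*sin(b)/(2.51*cos(b)^4 + 6.51*cos(b)^3 + 0.35*cos(b)^2 - 0.32*cos(b) + 2.82)^2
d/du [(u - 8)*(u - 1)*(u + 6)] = 3*u^2 - 6*u - 46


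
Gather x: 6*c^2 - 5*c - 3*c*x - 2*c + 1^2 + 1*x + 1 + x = 6*c^2 - 7*c + x*(2 - 3*c) + 2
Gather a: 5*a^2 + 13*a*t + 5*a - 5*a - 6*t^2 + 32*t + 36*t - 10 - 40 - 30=5*a^2 + 13*a*t - 6*t^2 + 68*t - 80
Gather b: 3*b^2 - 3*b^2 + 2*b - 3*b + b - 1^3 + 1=0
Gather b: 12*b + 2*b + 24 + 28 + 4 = 14*b + 56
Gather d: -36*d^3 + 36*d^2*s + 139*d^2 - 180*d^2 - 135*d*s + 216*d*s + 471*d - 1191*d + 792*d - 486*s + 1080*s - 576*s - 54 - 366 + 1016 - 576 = -36*d^3 + d^2*(36*s - 41) + d*(81*s + 72) + 18*s + 20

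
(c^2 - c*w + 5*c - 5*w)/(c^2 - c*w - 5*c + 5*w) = (c + 5)/(c - 5)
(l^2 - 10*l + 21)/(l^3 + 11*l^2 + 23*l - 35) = (l^2 - 10*l + 21)/(l^3 + 11*l^2 + 23*l - 35)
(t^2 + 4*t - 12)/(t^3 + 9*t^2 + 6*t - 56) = (t + 6)/(t^2 + 11*t + 28)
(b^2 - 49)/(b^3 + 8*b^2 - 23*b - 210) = (b - 7)/(b^2 + b - 30)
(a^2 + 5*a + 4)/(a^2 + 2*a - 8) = (a + 1)/(a - 2)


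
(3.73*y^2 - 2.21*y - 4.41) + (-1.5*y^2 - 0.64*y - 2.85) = 2.23*y^2 - 2.85*y - 7.26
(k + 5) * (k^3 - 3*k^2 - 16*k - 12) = k^4 + 2*k^3 - 31*k^2 - 92*k - 60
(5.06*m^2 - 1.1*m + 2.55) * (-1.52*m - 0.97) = -7.6912*m^3 - 3.2362*m^2 - 2.809*m - 2.4735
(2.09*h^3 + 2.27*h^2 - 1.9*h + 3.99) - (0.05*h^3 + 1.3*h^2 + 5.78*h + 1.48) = 2.04*h^3 + 0.97*h^2 - 7.68*h + 2.51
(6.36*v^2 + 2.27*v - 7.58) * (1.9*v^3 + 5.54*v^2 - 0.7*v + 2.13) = 12.084*v^5 + 39.5474*v^4 - 6.2782*v^3 - 30.0354*v^2 + 10.1411*v - 16.1454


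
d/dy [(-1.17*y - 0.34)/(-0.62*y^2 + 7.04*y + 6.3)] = (0.7254*y^2 - 8.2368*y - (1.17*y + 0.34)*(1.24*y - 7.04) - 7.371)/(-0.62*y^2 + 7.04*y + 6.3)^2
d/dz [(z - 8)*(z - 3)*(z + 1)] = 3*z^2 - 20*z + 13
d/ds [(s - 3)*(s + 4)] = 2*s + 1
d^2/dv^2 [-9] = 0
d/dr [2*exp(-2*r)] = -4*exp(-2*r)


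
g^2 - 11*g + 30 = (g - 6)*(g - 5)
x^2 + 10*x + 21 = (x + 3)*(x + 7)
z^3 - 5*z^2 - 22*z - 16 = (z - 8)*(z + 1)*(z + 2)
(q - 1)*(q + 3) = q^2 + 2*q - 3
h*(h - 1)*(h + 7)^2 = h^4 + 13*h^3 + 35*h^2 - 49*h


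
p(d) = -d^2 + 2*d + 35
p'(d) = 2 - 2*d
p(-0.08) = 34.83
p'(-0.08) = 2.16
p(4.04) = 26.76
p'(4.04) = -6.08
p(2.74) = 32.97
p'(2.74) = -3.48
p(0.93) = 36.00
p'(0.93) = 0.14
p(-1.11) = 31.55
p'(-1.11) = 4.22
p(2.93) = 32.28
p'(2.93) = -3.86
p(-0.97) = 32.12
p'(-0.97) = 3.94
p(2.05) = 34.90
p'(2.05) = -2.10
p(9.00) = -28.00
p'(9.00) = -16.00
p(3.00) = 32.00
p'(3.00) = -4.00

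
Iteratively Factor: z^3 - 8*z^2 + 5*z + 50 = (z - 5)*(z^2 - 3*z - 10) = (z - 5)*(z + 2)*(z - 5)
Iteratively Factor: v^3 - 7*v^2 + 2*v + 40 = (v + 2)*(v^2 - 9*v + 20) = (v - 4)*(v + 2)*(v - 5)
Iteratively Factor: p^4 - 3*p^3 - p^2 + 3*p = (p - 1)*(p^3 - 2*p^2 - 3*p) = p*(p - 1)*(p^2 - 2*p - 3) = p*(p - 3)*(p - 1)*(p + 1)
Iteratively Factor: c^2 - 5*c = (c - 5)*(c)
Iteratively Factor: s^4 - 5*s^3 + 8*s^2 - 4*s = (s - 2)*(s^3 - 3*s^2 + 2*s) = s*(s - 2)*(s^2 - 3*s + 2) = s*(s - 2)^2*(s - 1)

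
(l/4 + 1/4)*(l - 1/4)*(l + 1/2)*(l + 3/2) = l^4/4 + 11*l^3/16 + l^2/2 + l/64 - 3/64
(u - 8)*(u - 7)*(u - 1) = u^3 - 16*u^2 + 71*u - 56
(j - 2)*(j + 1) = j^2 - j - 2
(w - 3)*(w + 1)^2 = w^3 - w^2 - 5*w - 3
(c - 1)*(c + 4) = c^2 + 3*c - 4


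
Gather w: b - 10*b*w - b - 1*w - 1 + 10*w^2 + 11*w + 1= 10*w^2 + w*(10 - 10*b)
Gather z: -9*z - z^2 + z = -z^2 - 8*z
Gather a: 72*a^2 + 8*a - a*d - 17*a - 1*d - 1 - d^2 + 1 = 72*a^2 + a*(-d - 9) - d^2 - d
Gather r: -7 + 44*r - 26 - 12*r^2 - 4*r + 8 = -12*r^2 + 40*r - 25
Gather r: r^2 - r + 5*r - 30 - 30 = r^2 + 4*r - 60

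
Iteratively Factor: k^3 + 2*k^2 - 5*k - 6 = (k + 3)*(k^2 - k - 2) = (k + 1)*(k + 3)*(k - 2)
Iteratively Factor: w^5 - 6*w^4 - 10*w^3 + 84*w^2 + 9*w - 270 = (w + 2)*(w^4 - 8*w^3 + 6*w^2 + 72*w - 135) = (w + 2)*(w + 3)*(w^3 - 11*w^2 + 39*w - 45) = (w - 3)*(w + 2)*(w + 3)*(w^2 - 8*w + 15) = (w - 5)*(w - 3)*(w + 2)*(w + 3)*(w - 3)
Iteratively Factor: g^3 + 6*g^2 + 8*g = (g + 2)*(g^2 + 4*g) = g*(g + 2)*(g + 4)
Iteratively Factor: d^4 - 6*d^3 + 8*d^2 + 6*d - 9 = (d - 3)*(d^3 - 3*d^2 - d + 3) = (d - 3)^2*(d^2 - 1) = (d - 3)^2*(d + 1)*(d - 1)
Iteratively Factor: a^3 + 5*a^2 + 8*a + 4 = (a + 2)*(a^2 + 3*a + 2) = (a + 2)^2*(a + 1)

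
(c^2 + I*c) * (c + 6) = c^3 + 6*c^2 + I*c^2 + 6*I*c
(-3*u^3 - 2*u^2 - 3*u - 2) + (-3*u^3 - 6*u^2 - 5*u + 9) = -6*u^3 - 8*u^2 - 8*u + 7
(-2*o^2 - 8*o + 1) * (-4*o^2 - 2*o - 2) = 8*o^4 + 36*o^3 + 16*o^2 + 14*o - 2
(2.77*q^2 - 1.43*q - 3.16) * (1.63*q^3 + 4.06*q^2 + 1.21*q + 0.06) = 4.5151*q^5 + 8.9153*q^4 - 7.6049*q^3 - 14.3937*q^2 - 3.9094*q - 0.1896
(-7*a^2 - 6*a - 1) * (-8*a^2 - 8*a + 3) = 56*a^4 + 104*a^3 + 35*a^2 - 10*a - 3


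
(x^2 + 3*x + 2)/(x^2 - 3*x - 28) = (x^2 + 3*x + 2)/(x^2 - 3*x - 28)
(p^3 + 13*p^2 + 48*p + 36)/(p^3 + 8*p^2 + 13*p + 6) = (p + 6)/(p + 1)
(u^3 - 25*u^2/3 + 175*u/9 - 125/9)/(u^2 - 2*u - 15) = (9*u^2 - 30*u + 25)/(9*(u + 3))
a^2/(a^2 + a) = a/(a + 1)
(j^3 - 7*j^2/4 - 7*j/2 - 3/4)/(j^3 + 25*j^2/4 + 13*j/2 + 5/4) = (j - 3)/(j + 5)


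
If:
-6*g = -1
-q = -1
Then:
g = 1/6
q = 1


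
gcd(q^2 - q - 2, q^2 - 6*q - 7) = q + 1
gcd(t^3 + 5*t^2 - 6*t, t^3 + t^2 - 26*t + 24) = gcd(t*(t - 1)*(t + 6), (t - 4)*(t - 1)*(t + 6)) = t^2 + 5*t - 6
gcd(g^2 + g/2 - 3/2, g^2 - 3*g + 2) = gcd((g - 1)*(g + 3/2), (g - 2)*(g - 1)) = g - 1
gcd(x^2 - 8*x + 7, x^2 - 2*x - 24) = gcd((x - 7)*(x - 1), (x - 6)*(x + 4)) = 1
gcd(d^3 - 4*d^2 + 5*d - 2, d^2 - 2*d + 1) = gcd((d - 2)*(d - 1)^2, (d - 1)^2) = d^2 - 2*d + 1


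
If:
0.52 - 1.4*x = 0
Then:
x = 0.37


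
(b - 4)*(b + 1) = b^2 - 3*b - 4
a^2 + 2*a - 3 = (a - 1)*(a + 3)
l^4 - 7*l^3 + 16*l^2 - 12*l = l*(l - 3)*(l - 2)^2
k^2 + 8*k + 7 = (k + 1)*(k + 7)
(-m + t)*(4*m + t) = -4*m^2 + 3*m*t + t^2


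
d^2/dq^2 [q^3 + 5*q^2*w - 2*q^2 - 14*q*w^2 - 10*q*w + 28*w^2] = 6*q + 10*w - 4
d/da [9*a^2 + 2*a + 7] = 18*a + 2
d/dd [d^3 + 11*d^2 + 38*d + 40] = 3*d^2 + 22*d + 38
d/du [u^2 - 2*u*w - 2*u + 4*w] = 2*u - 2*w - 2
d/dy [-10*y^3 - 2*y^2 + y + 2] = -30*y^2 - 4*y + 1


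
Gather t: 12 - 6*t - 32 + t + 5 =-5*t - 15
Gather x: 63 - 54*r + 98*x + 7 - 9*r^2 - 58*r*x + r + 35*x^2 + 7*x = -9*r^2 - 53*r + 35*x^2 + x*(105 - 58*r) + 70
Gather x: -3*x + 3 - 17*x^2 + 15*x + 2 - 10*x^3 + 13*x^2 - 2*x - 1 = -10*x^3 - 4*x^2 + 10*x + 4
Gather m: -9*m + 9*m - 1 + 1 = 0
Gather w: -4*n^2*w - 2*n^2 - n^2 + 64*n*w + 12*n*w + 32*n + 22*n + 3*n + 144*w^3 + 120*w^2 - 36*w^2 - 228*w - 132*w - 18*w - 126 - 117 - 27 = -3*n^2 + 57*n + 144*w^3 + 84*w^2 + w*(-4*n^2 + 76*n - 378) - 270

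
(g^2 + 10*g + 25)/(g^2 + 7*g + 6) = (g^2 + 10*g + 25)/(g^2 + 7*g + 6)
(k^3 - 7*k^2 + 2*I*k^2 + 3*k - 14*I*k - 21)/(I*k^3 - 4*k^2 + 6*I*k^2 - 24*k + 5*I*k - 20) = (-I*k^3 + k^2*(2 + 7*I) + k*(-14 - 3*I) + 21*I)/(k^3 + k^2*(6 + 4*I) + k*(5 + 24*I) + 20*I)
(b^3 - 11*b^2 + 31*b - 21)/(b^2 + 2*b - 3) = (b^2 - 10*b + 21)/(b + 3)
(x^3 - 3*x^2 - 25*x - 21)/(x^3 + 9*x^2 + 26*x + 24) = (x^2 - 6*x - 7)/(x^2 + 6*x + 8)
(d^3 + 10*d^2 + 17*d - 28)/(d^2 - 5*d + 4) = (d^2 + 11*d + 28)/(d - 4)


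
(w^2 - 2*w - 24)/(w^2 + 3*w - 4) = (w - 6)/(w - 1)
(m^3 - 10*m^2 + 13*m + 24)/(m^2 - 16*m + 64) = (m^2 - 2*m - 3)/(m - 8)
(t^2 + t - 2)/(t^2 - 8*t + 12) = (t^2 + t - 2)/(t^2 - 8*t + 12)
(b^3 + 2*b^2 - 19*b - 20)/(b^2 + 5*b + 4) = (b^2 + b - 20)/(b + 4)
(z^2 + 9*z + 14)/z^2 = 1 + 9/z + 14/z^2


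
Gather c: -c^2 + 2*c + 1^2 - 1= -c^2 + 2*c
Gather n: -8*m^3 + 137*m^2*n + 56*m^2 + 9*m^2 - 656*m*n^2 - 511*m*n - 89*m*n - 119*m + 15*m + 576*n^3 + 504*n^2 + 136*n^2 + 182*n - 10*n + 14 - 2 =-8*m^3 + 65*m^2 - 104*m + 576*n^3 + n^2*(640 - 656*m) + n*(137*m^2 - 600*m + 172) + 12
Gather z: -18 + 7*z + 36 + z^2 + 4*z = z^2 + 11*z + 18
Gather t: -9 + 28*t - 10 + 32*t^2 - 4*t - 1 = 32*t^2 + 24*t - 20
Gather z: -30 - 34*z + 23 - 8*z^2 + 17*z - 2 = -8*z^2 - 17*z - 9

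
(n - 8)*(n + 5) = n^2 - 3*n - 40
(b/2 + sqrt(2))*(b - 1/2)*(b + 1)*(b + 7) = b^4/2 + sqrt(2)*b^3 + 15*b^3/4 + 3*b^2/2 + 15*sqrt(2)*b^2/2 - 7*b/4 + 3*sqrt(2)*b - 7*sqrt(2)/2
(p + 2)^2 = p^2 + 4*p + 4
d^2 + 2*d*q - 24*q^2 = (d - 4*q)*(d + 6*q)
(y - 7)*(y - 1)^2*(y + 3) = y^4 - 6*y^3 - 12*y^2 + 38*y - 21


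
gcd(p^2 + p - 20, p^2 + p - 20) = p^2 + p - 20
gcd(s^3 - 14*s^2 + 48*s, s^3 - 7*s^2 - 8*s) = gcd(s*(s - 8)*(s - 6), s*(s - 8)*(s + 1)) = s^2 - 8*s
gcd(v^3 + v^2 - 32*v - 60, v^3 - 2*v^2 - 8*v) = v + 2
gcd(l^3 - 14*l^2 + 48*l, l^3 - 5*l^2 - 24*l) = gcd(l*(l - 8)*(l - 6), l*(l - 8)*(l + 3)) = l^2 - 8*l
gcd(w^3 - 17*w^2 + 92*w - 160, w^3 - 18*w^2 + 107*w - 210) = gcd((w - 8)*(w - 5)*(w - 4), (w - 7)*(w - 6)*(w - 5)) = w - 5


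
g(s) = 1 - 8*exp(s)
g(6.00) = -3226.43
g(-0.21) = -5.48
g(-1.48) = -0.82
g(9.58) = -115778.35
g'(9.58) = -115779.35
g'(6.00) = -3227.43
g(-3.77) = 0.82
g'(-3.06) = -0.38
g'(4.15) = -507.47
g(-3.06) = 0.62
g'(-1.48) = -1.82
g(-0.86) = -2.39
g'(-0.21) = -6.48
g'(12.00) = -1302038.33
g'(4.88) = -1053.05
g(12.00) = -1302037.33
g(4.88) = -1052.05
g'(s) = -8*exp(s)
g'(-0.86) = -3.39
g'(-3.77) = -0.18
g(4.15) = -506.47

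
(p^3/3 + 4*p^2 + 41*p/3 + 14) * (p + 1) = p^4/3 + 13*p^3/3 + 53*p^2/3 + 83*p/3 + 14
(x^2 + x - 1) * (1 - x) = -x^3 + 2*x - 1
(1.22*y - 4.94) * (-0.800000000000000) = 3.952 - 0.976*y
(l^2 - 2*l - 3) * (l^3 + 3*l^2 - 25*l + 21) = l^5 + l^4 - 34*l^3 + 62*l^2 + 33*l - 63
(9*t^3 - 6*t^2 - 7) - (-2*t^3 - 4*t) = 11*t^3 - 6*t^2 + 4*t - 7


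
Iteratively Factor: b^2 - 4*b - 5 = (b + 1)*(b - 5)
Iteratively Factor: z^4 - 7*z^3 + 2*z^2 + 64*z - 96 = (z + 3)*(z^3 - 10*z^2 + 32*z - 32) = (z - 2)*(z + 3)*(z^2 - 8*z + 16) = (z - 4)*(z - 2)*(z + 3)*(z - 4)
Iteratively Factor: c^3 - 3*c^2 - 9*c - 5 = (c - 5)*(c^2 + 2*c + 1) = (c - 5)*(c + 1)*(c + 1)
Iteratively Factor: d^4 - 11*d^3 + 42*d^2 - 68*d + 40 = (d - 2)*(d^3 - 9*d^2 + 24*d - 20) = (d - 2)^2*(d^2 - 7*d + 10) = (d - 2)^3*(d - 5)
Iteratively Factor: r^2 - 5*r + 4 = (r - 4)*(r - 1)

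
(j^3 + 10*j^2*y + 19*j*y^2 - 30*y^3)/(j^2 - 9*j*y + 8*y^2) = (-j^2 - 11*j*y - 30*y^2)/(-j + 8*y)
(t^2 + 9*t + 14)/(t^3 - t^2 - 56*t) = (t + 2)/(t*(t - 8))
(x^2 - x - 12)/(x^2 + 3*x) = (x - 4)/x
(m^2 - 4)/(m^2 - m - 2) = (m + 2)/(m + 1)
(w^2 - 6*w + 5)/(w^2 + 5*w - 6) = (w - 5)/(w + 6)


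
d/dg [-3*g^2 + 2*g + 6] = 2 - 6*g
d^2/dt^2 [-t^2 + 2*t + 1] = -2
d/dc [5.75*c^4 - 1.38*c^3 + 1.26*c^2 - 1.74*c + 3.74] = 23.0*c^3 - 4.14*c^2 + 2.52*c - 1.74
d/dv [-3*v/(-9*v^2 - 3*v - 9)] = (3*v^2 - v*(6*v + 1) + v + 3)/(3*v^2 + v + 3)^2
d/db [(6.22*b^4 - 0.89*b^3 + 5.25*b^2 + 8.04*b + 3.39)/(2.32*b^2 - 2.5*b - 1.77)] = (28.8608*b^5 - 48.7148*b^4 - 39.5876*b^3 - 27.0519*b^2 - 34.3146*b - 5.7558)/(5.3824*b^4 - 11.6*b^3 - 1.9628*b^2 + 8.85*b + 3.1329)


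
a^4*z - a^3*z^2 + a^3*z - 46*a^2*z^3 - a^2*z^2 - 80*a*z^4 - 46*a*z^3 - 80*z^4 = (a - 8*z)*(a + 2*z)*(a + 5*z)*(a*z + z)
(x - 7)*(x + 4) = x^2 - 3*x - 28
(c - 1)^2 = c^2 - 2*c + 1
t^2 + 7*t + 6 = (t + 1)*(t + 6)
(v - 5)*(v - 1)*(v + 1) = v^3 - 5*v^2 - v + 5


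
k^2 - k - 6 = (k - 3)*(k + 2)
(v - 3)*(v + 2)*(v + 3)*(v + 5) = v^4 + 7*v^3 + v^2 - 63*v - 90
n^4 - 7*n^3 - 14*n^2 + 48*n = n*(n - 8)*(n - 2)*(n + 3)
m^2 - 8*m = m*(m - 8)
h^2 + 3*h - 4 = (h - 1)*(h + 4)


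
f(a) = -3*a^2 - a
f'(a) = -6*a - 1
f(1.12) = -4.88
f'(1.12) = -7.72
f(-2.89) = -22.17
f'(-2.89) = 16.34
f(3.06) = -31.15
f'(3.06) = -19.36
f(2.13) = -15.74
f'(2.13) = -13.78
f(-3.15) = -26.62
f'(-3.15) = 17.90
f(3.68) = -44.31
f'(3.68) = -23.08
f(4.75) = -72.44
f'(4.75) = -29.50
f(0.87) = -3.14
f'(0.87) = -6.22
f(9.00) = -252.00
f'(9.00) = -55.00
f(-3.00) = -24.00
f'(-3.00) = 17.00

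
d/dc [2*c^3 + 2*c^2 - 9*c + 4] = 6*c^2 + 4*c - 9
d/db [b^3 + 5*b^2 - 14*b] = 3*b^2 + 10*b - 14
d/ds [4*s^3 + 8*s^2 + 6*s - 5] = 12*s^2 + 16*s + 6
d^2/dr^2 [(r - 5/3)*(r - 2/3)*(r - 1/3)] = 6*r - 16/3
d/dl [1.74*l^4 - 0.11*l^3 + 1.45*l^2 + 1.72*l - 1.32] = 6.96*l^3 - 0.33*l^2 + 2.9*l + 1.72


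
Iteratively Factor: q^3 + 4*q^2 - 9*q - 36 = (q + 4)*(q^2 - 9) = (q - 3)*(q + 4)*(q + 3)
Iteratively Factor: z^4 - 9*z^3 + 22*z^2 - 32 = (z - 4)*(z^3 - 5*z^2 + 2*z + 8) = (z - 4)^2*(z^2 - z - 2) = (z - 4)^2*(z + 1)*(z - 2)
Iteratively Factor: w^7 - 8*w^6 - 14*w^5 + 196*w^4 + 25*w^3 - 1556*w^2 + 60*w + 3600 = (w - 5)*(w^6 - 3*w^5 - 29*w^4 + 51*w^3 + 280*w^2 - 156*w - 720) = (w - 5)*(w + 3)*(w^5 - 6*w^4 - 11*w^3 + 84*w^2 + 28*w - 240) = (w - 5)*(w + 3)^2*(w^4 - 9*w^3 + 16*w^2 + 36*w - 80) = (w - 5)*(w - 4)*(w + 3)^2*(w^3 - 5*w^2 - 4*w + 20) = (w - 5)^2*(w - 4)*(w + 3)^2*(w^2 - 4) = (w - 5)^2*(w - 4)*(w + 2)*(w + 3)^2*(w - 2)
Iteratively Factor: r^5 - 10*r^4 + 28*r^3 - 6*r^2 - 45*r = (r - 3)*(r^4 - 7*r^3 + 7*r^2 + 15*r) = r*(r - 3)*(r^3 - 7*r^2 + 7*r + 15) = r*(r - 3)*(r + 1)*(r^2 - 8*r + 15) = r*(r - 3)^2*(r + 1)*(r - 5)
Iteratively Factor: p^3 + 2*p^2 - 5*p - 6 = (p + 3)*(p^2 - p - 2) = (p + 1)*(p + 3)*(p - 2)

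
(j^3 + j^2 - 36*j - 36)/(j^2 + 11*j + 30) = (j^2 - 5*j - 6)/(j + 5)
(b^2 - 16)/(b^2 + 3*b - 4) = (b - 4)/(b - 1)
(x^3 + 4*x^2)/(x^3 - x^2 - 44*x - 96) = x^2/(x^2 - 5*x - 24)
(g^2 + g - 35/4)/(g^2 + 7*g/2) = (g - 5/2)/g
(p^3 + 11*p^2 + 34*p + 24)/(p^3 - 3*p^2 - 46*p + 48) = (p^2 + 5*p + 4)/(p^2 - 9*p + 8)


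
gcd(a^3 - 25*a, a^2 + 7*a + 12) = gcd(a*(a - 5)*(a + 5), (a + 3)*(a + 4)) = 1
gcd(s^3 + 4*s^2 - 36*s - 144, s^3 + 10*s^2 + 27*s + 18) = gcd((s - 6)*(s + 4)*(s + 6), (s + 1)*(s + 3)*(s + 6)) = s + 6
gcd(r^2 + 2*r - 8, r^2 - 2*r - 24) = r + 4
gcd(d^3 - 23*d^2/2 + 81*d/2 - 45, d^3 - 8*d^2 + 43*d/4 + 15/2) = d^2 - 17*d/2 + 15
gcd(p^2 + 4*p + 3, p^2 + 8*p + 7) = p + 1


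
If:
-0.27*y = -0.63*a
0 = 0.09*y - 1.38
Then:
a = 6.57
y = 15.33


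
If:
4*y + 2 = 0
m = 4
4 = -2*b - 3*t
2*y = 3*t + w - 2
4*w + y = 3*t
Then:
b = -47/20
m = 4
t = 7/30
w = 3/10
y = -1/2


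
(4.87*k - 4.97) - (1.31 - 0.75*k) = 5.62*k - 6.28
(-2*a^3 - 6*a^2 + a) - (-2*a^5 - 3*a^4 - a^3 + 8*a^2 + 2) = 2*a^5 + 3*a^4 - a^3 - 14*a^2 + a - 2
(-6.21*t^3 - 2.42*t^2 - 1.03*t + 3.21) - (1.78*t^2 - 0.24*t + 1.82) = -6.21*t^3 - 4.2*t^2 - 0.79*t + 1.39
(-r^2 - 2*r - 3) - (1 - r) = -r^2 - r - 4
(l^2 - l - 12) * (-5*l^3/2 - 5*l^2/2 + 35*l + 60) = -5*l^5/2 + 135*l^3/2 + 55*l^2 - 480*l - 720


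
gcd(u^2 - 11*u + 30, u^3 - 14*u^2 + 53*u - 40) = u - 5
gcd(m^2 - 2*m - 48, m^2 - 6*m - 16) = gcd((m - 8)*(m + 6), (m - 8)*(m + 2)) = m - 8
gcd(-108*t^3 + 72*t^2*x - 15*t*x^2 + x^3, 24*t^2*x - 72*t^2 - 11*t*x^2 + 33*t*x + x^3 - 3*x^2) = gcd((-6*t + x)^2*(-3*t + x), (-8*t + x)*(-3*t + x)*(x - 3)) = -3*t + x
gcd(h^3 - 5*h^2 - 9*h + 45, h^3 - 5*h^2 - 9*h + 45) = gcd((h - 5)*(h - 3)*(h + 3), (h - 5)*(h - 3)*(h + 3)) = h^3 - 5*h^2 - 9*h + 45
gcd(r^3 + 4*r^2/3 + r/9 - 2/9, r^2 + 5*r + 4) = r + 1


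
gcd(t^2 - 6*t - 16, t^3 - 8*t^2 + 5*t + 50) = t + 2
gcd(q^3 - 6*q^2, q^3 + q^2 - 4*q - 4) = 1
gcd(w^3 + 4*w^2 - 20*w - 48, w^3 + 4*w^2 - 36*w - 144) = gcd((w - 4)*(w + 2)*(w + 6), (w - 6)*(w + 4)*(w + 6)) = w + 6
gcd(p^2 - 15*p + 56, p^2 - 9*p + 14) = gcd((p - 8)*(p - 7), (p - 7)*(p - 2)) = p - 7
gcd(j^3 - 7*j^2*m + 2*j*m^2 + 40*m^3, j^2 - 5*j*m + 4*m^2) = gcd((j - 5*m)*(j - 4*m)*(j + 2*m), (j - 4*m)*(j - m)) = j - 4*m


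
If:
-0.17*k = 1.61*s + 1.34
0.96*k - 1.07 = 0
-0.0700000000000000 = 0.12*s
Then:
No Solution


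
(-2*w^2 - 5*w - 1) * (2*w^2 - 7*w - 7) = -4*w^4 + 4*w^3 + 47*w^2 + 42*w + 7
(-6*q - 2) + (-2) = -6*q - 4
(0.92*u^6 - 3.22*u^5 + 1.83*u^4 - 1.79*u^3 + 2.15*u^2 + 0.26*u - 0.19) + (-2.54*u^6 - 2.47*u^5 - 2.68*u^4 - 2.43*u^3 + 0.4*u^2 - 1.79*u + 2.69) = -1.62*u^6 - 5.69*u^5 - 0.85*u^4 - 4.22*u^3 + 2.55*u^2 - 1.53*u + 2.5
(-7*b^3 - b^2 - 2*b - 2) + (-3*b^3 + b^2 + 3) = -10*b^3 - 2*b + 1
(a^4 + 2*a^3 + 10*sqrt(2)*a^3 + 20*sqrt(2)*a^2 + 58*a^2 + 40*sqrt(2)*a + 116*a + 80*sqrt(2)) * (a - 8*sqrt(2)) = a^5 + 2*a^4 + 2*sqrt(2)*a^4 - 102*a^3 + 4*sqrt(2)*a^3 - 424*sqrt(2)*a^2 - 204*a^2 - 848*sqrt(2)*a - 640*a - 1280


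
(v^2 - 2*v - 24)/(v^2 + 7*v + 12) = (v - 6)/(v + 3)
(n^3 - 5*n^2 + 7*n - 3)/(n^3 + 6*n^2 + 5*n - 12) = (n^2 - 4*n + 3)/(n^2 + 7*n + 12)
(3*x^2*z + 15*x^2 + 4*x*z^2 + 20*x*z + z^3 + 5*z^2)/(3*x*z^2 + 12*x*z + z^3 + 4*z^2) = (x*z + 5*x + z^2 + 5*z)/(z*(z + 4))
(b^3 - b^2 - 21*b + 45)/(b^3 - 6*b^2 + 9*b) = (b + 5)/b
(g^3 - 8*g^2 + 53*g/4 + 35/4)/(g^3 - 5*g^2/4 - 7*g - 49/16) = 4*(g - 5)/(4*g + 7)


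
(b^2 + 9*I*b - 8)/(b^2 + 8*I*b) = (b + I)/b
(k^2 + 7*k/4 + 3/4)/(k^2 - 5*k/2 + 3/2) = (4*k^2 + 7*k + 3)/(2*(2*k^2 - 5*k + 3))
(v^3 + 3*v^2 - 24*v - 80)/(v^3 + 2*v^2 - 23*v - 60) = (v + 4)/(v + 3)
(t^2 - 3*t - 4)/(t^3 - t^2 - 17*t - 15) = (t - 4)/(t^2 - 2*t - 15)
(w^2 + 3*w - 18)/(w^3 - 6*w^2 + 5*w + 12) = (w + 6)/(w^2 - 3*w - 4)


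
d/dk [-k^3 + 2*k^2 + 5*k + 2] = -3*k^2 + 4*k + 5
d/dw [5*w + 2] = 5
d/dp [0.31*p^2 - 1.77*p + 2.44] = 0.62*p - 1.77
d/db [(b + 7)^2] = 2*b + 14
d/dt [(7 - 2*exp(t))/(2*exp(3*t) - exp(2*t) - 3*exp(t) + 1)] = (-(2*exp(t) - 7)*(-6*exp(2*t) + 2*exp(t) + 3) - 4*exp(3*t) + 2*exp(2*t) + 6*exp(t) - 2)*exp(t)/(2*exp(3*t) - exp(2*t) - 3*exp(t) + 1)^2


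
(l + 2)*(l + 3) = l^2 + 5*l + 6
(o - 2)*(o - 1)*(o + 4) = o^3 + o^2 - 10*o + 8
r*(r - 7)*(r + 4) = r^3 - 3*r^2 - 28*r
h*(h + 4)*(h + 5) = h^3 + 9*h^2 + 20*h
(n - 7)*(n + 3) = n^2 - 4*n - 21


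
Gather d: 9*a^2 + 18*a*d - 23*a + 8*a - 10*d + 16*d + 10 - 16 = 9*a^2 - 15*a + d*(18*a + 6) - 6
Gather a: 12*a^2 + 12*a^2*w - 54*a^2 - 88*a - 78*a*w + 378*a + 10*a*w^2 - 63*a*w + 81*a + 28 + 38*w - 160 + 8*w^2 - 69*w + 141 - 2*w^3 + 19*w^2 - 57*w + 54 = a^2*(12*w - 42) + a*(10*w^2 - 141*w + 371) - 2*w^3 + 27*w^2 - 88*w + 63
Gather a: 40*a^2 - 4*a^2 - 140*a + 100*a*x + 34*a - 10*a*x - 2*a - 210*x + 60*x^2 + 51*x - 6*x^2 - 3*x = 36*a^2 + a*(90*x - 108) + 54*x^2 - 162*x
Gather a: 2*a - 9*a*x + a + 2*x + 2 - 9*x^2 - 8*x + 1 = a*(3 - 9*x) - 9*x^2 - 6*x + 3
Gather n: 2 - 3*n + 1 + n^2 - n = n^2 - 4*n + 3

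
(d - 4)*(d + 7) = d^2 + 3*d - 28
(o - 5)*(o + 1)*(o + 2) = o^3 - 2*o^2 - 13*o - 10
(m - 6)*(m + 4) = m^2 - 2*m - 24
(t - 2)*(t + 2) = t^2 - 4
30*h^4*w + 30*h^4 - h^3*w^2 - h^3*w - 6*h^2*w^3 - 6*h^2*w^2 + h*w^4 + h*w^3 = (-5*h + w)*(-3*h + w)*(2*h + w)*(h*w + h)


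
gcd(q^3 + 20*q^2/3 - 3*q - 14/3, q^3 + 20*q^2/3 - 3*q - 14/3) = q^3 + 20*q^2/3 - 3*q - 14/3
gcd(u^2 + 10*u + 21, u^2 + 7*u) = u + 7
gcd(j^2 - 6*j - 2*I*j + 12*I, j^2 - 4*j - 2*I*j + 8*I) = j - 2*I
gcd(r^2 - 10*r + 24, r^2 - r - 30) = r - 6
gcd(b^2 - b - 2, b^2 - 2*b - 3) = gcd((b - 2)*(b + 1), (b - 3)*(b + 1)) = b + 1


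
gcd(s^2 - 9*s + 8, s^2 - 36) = 1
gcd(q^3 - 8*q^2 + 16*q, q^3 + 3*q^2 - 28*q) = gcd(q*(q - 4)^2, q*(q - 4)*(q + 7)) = q^2 - 4*q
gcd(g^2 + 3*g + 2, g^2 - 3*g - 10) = g + 2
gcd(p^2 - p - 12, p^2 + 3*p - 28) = p - 4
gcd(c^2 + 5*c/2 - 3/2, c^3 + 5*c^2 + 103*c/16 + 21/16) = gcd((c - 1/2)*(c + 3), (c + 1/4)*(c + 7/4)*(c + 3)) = c + 3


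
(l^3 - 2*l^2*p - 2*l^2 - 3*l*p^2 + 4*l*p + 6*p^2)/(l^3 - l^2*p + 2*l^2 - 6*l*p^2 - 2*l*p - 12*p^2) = (l^2 + l*p - 2*l - 2*p)/(l^2 + 2*l*p + 2*l + 4*p)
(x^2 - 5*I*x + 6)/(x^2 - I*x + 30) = (x + I)/(x + 5*I)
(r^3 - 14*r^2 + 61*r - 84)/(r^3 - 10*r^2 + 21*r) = (r - 4)/r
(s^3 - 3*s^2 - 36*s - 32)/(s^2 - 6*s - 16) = (s^2 + 5*s + 4)/(s + 2)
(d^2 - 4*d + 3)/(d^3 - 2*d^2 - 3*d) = (d - 1)/(d*(d + 1))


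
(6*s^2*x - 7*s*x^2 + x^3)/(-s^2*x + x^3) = (-6*s + x)/(s + x)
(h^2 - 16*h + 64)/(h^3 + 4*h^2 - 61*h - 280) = (h - 8)/(h^2 + 12*h + 35)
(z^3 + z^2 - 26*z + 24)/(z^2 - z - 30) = (-z^3 - z^2 + 26*z - 24)/(-z^2 + z + 30)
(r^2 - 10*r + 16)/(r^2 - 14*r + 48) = (r - 2)/(r - 6)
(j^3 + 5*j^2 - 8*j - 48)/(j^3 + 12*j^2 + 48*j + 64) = (j - 3)/(j + 4)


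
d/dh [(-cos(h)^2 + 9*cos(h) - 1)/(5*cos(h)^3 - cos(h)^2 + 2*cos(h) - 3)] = 16*(-5*cos(h)^4 + 90*cos(h)^3 - 22*cos(h)^2 - 4*cos(h) + 25)*sin(h)/(-23*cos(h) + 2*cos(2*h) - 5*cos(3*h) + 14)^2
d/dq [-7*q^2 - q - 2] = -14*q - 1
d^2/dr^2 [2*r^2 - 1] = 4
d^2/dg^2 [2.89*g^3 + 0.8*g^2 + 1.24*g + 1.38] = 17.34*g + 1.6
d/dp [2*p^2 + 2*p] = 4*p + 2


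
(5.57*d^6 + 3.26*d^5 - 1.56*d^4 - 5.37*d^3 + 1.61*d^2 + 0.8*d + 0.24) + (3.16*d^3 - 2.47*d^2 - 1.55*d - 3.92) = 5.57*d^6 + 3.26*d^5 - 1.56*d^4 - 2.21*d^3 - 0.86*d^2 - 0.75*d - 3.68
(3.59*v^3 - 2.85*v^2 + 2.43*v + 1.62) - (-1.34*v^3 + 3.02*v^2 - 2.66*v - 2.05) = 4.93*v^3 - 5.87*v^2 + 5.09*v + 3.67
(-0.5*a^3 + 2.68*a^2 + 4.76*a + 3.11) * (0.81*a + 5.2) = -0.405*a^4 - 0.4292*a^3 + 17.7916*a^2 + 27.2711*a + 16.172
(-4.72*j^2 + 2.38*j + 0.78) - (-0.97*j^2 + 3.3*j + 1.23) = -3.75*j^2 - 0.92*j - 0.45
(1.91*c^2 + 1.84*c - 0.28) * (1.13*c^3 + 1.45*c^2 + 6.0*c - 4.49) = 2.1583*c^5 + 4.8487*c^4 + 13.8116*c^3 + 2.0581*c^2 - 9.9416*c + 1.2572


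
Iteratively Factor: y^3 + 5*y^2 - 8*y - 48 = (y - 3)*(y^2 + 8*y + 16) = (y - 3)*(y + 4)*(y + 4)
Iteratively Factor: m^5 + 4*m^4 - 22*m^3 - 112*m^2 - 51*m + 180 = (m + 3)*(m^4 + m^3 - 25*m^2 - 37*m + 60) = (m - 5)*(m + 3)*(m^3 + 6*m^2 + 5*m - 12) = (m - 5)*(m + 3)*(m + 4)*(m^2 + 2*m - 3) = (m - 5)*(m - 1)*(m + 3)*(m + 4)*(m + 3)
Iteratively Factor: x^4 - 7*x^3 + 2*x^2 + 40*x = (x + 2)*(x^3 - 9*x^2 + 20*x) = x*(x + 2)*(x^2 - 9*x + 20) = x*(x - 4)*(x + 2)*(x - 5)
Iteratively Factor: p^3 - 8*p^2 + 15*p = (p)*(p^2 - 8*p + 15) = p*(p - 5)*(p - 3)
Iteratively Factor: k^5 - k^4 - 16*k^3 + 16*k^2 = (k + 4)*(k^4 - 5*k^3 + 4*k^2) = (k - 4)*(k + 4)*(k^3 - k^2) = (k - 4)*(k - 1)*(k + 4)*(k^2) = k*(k - 4)*(k - 1)*(k + 4)*(k)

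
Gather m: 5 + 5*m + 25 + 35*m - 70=40*m - 40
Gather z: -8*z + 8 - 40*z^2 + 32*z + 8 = -40*z^2 + 24*z + 16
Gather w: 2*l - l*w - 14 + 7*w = 2*l + w*(7 - l) - 14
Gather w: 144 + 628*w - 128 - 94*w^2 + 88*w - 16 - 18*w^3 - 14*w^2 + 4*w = -18*w^3 - 108*w^2 + 720*w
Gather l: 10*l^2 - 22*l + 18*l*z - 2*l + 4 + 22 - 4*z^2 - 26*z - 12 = 10*l^2 + l*(18*z - 24) - 4*z^2 - 26*z + 14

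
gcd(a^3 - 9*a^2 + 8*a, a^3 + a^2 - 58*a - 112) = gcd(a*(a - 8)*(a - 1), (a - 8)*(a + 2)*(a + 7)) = a - 8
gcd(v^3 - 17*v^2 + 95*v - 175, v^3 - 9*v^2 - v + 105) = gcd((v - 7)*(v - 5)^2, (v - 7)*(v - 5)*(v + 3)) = v^2 - 12*v + 35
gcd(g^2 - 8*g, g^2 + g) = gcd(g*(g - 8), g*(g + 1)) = g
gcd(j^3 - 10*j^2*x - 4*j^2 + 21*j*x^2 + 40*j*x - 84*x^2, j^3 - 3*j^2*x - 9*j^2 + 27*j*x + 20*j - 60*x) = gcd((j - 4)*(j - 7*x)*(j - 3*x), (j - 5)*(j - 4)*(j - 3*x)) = -j^2 + 3*j*x + 4*j - 12*x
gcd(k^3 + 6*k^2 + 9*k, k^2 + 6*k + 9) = k^2 + 6*k + 9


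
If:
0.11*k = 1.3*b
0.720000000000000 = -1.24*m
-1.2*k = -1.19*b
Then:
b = 0.00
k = 0.00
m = -0.58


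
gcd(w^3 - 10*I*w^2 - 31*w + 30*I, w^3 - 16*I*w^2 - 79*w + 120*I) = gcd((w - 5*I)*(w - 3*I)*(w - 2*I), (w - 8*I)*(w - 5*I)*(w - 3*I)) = w^2 - 8*I*w - 15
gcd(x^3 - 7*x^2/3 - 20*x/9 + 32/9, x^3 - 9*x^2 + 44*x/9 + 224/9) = x + 4/3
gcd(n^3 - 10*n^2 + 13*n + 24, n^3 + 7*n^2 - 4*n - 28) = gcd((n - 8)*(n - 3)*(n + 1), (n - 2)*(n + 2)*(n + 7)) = 1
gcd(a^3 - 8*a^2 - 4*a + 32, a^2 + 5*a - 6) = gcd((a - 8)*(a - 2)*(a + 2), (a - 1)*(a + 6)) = 1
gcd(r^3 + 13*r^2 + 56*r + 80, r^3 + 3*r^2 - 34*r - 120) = r^2 + 9*r + 20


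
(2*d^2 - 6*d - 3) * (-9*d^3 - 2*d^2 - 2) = -18*d^5 + 50*d^4 + 39*d^3 + 2*d^2 + 12*d + 6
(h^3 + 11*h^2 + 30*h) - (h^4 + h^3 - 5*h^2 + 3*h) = -h^4 + 16*h^2 + 27*h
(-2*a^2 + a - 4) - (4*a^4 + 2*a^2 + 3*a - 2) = -4*a^4 - 4*a^2 - 2*a - 2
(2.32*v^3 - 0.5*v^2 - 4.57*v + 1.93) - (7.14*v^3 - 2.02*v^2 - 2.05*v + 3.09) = -4.82*v^3 + 1.52*v^2 - 2.52*v - 1.16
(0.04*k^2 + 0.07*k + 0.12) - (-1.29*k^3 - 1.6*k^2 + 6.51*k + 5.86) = 1.29*k^3 + 1.64*k^2 - 6.44*k - 5.74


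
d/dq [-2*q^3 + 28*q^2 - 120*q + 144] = -6*q^2 + 56*q - 120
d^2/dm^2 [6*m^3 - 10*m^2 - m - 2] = 36*m - 20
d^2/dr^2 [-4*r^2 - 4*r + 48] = -8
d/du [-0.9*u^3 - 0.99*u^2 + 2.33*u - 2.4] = -2.7*u^2 - 1.98*u + 2.33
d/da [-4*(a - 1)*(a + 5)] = -8*a - 16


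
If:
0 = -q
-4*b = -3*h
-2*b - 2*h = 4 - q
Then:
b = -6/7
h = -8/7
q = 0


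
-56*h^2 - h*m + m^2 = (-8*h + m)*(7*h + m)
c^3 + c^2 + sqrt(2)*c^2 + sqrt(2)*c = c*(c + 1)*(c + sqrt(2))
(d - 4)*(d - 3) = d^2 - 7*d + 12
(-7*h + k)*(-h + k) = 7*h^2 - 8*h*k + k^2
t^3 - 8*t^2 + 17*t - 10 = (t - 5)*(t - 2)*(t - 1)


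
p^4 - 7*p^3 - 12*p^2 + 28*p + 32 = (p - 8)*(p - 2)*(p + 1)*(p + 2)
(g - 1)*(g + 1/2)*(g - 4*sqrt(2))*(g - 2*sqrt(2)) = g^4 - 6*sqrt(2)*g^3 - g^3/2 + 3*sqrt(2)*g^2 + 31*g^2/2 - 8*g + 3*sqrt(2)*g - 8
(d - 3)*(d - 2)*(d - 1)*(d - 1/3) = d^4 - 19*d^3/3 + 13*d^2 - 29*d/3 + 2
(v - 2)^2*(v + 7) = v^3 + 3*v^2 - 24*v + 28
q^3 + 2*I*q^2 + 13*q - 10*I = (q - 2*I)*(q - I)*(q + 5*I)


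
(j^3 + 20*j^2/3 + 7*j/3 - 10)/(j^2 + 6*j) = j + 2/3 - 5/(3*j)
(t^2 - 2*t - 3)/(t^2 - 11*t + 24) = (t + 1)/(t - 8)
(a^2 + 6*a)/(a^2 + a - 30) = a/(a - 5)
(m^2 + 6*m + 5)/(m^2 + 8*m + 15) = (m + 1)/(m + 3)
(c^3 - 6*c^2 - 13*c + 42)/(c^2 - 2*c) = c - 4 - 21/c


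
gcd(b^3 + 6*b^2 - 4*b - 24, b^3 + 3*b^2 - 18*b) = b + 6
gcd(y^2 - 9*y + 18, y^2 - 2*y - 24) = y - 6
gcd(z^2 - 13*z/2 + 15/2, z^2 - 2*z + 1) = 1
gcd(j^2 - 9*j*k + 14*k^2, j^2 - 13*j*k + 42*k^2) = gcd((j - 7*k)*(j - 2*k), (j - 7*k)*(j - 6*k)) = j - 7*k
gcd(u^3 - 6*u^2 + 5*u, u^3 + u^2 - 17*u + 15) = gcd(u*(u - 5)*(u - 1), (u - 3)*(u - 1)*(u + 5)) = u - 1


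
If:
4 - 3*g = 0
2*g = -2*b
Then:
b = -4/3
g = 4/3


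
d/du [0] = 0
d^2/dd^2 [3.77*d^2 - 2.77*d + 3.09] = 7.54000000000000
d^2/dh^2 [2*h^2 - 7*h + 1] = 4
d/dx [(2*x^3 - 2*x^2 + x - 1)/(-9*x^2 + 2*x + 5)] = (-18*x^4 + 8*x^3 + 35*x^2 - 38*x + 7)/(81*x^4 - 36*x^3 - 86*x^2 + 20*x + 25)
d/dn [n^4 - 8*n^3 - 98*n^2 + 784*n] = 4*n^3 - 24*n^2 - 196*n + 784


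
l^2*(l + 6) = l^3 + 6*l^2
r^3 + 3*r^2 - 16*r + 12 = (r - 2)*(r - 1)*(r + 6)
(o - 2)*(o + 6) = o^2 + 4*o - 12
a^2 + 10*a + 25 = (a + 5)^2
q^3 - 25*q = q*(q - 5)*(q + 5)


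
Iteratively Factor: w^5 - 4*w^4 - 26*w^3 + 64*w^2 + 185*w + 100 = (w + 1)*(w^4 - 5*w^3 - 21*w^2 + 85*w + 100) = (w - 5)*(w + 1)*(w^3 - 21*w - 20) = (w - 5)*(w + 1)*(w + 4)*(w^2 - 4*w - 5) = (w - 5)*(w + 1)^2*(w + 4)*(w - 5)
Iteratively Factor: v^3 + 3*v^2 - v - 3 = (v + 1)*(v^2 + 2*v - 3) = (v - 1)*(v + 1)*(v + 3)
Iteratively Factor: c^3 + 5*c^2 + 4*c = (c + 1)*(c^2 + 4*c) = c*(c + 1)*(c + 4)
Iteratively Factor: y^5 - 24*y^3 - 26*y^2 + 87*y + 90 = (y + 3)*(y^4 - 3*y^3 - 15*y^2 + 19*y + 30) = (y + 3)^2*(y^3 - 6*y^2 + 3*y + 10) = (y - 5)*(y + 3)^2*(y^2 - y - 2) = (y - 5)*(y - 2)*(y + 3)^2*(y + 1)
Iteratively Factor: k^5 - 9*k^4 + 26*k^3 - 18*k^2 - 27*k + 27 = (k - 3)*(k^4 - 6*k^3 + 8*k^2 + 6*k - 9) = (k - 3)^2*(k^3 - 3*k^2 - k + 3) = (k - 3)^2*(k + 1)*(k^2 - 4*k + 3) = (k - 3)^2*(k - 1)*(k + 1)*(k - 3)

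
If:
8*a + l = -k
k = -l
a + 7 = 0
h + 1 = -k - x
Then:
No Solution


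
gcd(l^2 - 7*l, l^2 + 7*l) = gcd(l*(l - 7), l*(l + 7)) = l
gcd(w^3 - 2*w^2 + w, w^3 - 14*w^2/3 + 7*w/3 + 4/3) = w - 1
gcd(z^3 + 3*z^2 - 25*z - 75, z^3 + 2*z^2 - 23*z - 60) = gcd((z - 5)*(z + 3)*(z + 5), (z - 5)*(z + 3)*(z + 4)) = z^2 - 2*z - 15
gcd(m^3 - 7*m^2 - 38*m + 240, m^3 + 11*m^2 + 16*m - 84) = m + 6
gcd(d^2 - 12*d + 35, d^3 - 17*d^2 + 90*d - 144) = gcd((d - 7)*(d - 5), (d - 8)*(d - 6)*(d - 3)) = 1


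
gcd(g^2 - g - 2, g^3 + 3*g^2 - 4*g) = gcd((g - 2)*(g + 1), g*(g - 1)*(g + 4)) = 1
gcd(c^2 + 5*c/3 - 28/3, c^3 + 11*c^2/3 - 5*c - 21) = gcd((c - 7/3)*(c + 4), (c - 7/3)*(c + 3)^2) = c - 7/3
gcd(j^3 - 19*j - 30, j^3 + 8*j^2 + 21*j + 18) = j^2 + 5*j + 6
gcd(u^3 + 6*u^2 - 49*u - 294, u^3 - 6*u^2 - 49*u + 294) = u^2 - 49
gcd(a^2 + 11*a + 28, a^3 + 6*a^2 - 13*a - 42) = a + 7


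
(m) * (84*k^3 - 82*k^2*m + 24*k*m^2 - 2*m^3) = 84*k^3*m - 82*k^2*m^2 + 24*k*m^3 - 2*m^4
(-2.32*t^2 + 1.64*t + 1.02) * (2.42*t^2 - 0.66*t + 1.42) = -5.6144*t^4 + 5.5*t^3 - 1.9084*t^2 + 1.6556*t + 1.4484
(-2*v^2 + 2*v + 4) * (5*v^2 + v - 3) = -10*v^4 + 8*v^3 + 28*v^2 - 2*v - 12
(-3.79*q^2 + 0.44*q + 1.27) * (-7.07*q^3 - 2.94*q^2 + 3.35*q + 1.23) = 26.7953*q^5 + 8.0318*q^4 - 22.969*q^3 - 6.9215*q^2 + 4.7957*q + 1.5621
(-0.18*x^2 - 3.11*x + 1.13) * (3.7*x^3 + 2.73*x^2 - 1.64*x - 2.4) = -0.666*x^5 - 11.9984*x^4 - 4.0141*x^3 + 8.6173*x^2 + 5.6108*x - 2.712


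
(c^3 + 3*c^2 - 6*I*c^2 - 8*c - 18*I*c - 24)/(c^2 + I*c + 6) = (c^2 + c*(3 - 4*I) - 12*I)/(c + 3*I)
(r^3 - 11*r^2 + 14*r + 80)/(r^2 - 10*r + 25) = (r^2 - 6*r - 16)/(r - 5)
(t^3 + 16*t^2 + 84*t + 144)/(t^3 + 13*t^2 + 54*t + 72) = (t + 6)/(t + 3)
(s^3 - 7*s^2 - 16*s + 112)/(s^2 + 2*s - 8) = (s^2 - 11*s + 28)/(s - 2)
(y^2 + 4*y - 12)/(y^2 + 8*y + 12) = (y - 2)/(y + 2)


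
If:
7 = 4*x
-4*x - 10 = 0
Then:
No Solution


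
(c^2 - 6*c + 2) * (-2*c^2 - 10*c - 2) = -2*c^4 + 2*c^3 + 54*c^2 - 8*c - 4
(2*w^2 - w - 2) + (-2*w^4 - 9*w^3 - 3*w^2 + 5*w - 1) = -2*w^4 - 9*w^3 - w^2 + 4*w - 3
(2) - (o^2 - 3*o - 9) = -o^2 + 3*o + 11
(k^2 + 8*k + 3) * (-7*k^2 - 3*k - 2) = -7*k^4 - 59*k^3 - 47*k^2 - 25*k - 6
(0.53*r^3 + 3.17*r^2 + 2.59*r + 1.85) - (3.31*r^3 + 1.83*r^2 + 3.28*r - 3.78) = -2.78*r^3 + 1.34*r^2 - 0.69*r + 5.63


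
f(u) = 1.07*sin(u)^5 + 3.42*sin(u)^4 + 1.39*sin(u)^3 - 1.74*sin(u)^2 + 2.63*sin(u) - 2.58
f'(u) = 5.35*sin(u)^4*cos(u) + 13.68*sin(u)^3*cos(u) + 4.17*sin(u)^2*cos(u) - 3.48*sin(u)*cos(u) + 2.63*cos(u)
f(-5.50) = -0.07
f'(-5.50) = 5.94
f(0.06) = -2.43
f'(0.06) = 2.43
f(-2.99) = -3.02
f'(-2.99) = -3.17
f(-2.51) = -4.69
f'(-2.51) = -3.21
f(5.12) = -5.80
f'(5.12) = 1.01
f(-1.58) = -5.99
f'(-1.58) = -0.02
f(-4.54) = 3.87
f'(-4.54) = -3.67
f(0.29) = -1.91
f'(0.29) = 2.23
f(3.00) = -2.24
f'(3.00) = -2.24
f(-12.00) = -1.12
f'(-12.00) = 3.81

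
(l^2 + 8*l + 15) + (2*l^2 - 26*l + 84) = 3*l^2 - 18*l + 99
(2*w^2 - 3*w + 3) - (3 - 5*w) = 2*w^2 + 2*w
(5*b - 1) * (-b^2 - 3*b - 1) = -5*b^3 - 14*b^2 - 2*b + 1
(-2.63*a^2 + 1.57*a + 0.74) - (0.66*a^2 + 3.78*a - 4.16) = -3.29*a^2 - 2.21*a + 4.9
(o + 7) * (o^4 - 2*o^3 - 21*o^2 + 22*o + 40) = o^5 + 5*o^4 - 35*o^3 - 125*o^2 + 194*o + 280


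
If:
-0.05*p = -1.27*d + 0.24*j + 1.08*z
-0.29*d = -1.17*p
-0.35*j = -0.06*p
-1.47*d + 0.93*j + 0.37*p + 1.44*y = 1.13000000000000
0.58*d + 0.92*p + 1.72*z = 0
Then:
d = 0.00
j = 0.00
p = 0.00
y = 0.78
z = 0.00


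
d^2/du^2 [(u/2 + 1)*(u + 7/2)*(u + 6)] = 3*u + 23/2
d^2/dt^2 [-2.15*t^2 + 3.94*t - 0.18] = -4.30000000000000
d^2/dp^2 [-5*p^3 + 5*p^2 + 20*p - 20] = 10 - 30*p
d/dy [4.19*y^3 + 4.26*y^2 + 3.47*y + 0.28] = 12.57*y^2 + 8.52*y + 3.47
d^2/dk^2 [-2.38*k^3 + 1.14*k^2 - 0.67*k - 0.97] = 2.28 - 14.28*k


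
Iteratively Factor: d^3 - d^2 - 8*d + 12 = (d - 2)*(d^2 + d - 6) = (d - 2)^2*(d + 3)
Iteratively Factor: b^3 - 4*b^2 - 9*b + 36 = (b - 3)*(b^2 - b - 12) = (b - 3)*(b + 3)*(b - 4)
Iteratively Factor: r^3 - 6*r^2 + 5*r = (r - 1)*(r^2 - 5*r) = r*(r - 1)*(r - 5)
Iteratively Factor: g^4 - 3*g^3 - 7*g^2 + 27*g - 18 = (g - 3)*(g^3 - 7*g + 6) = (g - 3)*(g + 3)*(g^2 - 3*g + 2) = (g - 3)*(g - 2)*(g + 3)*(g - 1)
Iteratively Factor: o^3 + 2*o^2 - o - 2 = (o - 1)*(o^2 + 3*o + 2) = (o - 1)*(o + 1)*(o + 2)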